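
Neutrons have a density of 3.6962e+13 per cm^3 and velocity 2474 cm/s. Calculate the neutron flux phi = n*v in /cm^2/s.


phi = n * v
phi = 3.6962e+13 * 2474
phi = 9.1444e+16 /cm^2/s

9.1444e+16


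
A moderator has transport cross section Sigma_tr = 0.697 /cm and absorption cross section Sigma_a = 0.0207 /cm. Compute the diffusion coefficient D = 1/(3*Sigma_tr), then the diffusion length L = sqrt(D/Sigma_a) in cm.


D = 1 / (3 * Sigma_tr) = 1 / (3 * 0.697) = 0.4782401 cm
L = sqrt(D / Sigma_a)
L = sqrt(0.4782401 / 0.0207)
L = 4.8066 cm

4.8066


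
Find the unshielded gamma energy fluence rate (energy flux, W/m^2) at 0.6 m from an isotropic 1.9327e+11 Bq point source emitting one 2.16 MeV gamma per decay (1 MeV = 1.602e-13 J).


psi = A * E * 1.602e-13 / (4*pi*r^2)
psi = 1.9327e+11 * 2.16 * 1.602e-13 / (4*pi*0.6^2)
psi = 0.014783 W/m^2

0.014783


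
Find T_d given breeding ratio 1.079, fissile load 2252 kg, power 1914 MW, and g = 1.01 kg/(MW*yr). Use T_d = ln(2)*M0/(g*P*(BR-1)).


Breeding gain G = BR - 1 = 1.079 - 1 = 0.079
Fissile production rate = g * P * G = 1.01 * 1914 * 0.079 = 152.71806 kg/yr
T_d = ln(2) * M0 / (g * P * G)
T_d = ln(2) * 2252 / 152.71806 = 10.221 yr

10.221


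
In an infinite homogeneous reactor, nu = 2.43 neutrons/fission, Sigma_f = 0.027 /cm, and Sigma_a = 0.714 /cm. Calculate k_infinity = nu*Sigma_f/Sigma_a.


k_inf = nu * Sigma_f / Sigma_a
k_inf = 2.43 * 0.027 / 0.714
k_inf = 0.091891

0.091891


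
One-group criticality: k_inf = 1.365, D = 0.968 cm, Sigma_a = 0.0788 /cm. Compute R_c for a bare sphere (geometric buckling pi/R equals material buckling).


L^2 = D / Sigma_a = 0.968 / 0.0788 = 12.28426 cm^2
B_m^2 = (k_inf - 1) / L^2 = (1.365 - 1) / 12.28426 = 0.02971282 /cm^2
For a bare sphere: B_g = pi/R, so R_c = pi / sqrt(B_m^2)
R_c = pi / sqrt(0.02971282) = 18.225 cm

18.225


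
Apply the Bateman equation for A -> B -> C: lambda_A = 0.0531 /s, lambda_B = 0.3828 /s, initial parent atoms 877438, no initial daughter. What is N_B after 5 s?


N_B(t) = lambda_A * N_A0 / (lambda_B - lambda_A) * [exp(-lambda_A*t) - exp(-lambda_B*t)]
exp(-0.0531*5) = 0.7668224; exp(-0.3828*5) = 0.1474892
N_B = 0.0531 * 877438 / (0.3828 - 0.0531) * (0.7668224 - 0.1474892)
N_B = 87522

87522


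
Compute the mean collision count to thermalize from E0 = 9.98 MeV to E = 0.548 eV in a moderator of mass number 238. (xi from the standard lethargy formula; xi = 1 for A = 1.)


xi = 1 + (A-1)^2/(2A)*ln((A-1)/(A+1)) = 0.008379872 (for A = 238)
n = ln(E0/E) / xi
n = ln(9.98e6 / 0.548) / 0.008379872
n = ln(1.821168e+07) / 0.008379872 = 1995.0

1995.0


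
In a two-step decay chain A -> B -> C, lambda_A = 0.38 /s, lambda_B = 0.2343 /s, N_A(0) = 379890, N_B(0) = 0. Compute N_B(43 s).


N_B(t) = lambda_A * N_A0 / (lambda_B - lambda_A) * [exp(-lambda_A*t) - exp(-lambda_B*t)]
exp(-0.38*43) = 8.009920e-08; exp(-0.2343*43) = 4.212370e-05
N_B = 0.38 * 379890 / (0.2343 - 0.38) * (8.009920e-08 - 4.212370e-05)
N_B = 41.656

41.656


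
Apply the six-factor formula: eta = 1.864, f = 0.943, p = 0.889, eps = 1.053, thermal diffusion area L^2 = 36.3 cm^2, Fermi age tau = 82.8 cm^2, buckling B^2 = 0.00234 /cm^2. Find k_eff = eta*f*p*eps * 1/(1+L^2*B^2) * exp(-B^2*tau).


k_inf = eta*f*p*eps = 1.864*0.943*0.889*1.053 = 1.645462
P_TNL = 1/(1 + L^2*B^2) = 1/(1 + 36.3*0.00234) = 0.9217083
P_FNL = exp(-B^2*tau) = exp(-0.00234*82.8) = 0.8238622
k_eff = k_inf * P_TNL * P_FNL = 1.645462 * 0.9217083 * 0.8238622
k_eff = 1.2495

1.2495


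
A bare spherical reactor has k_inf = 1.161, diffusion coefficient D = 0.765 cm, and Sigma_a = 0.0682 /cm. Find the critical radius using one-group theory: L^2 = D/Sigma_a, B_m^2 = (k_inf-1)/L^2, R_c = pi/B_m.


L^2 = D / Sigma_a = 0.765 / 0.0682 = 11.21701 cm^2
B_m^2 = (k_inf - 1) / L^2 = (1.161 - 1) / 11.21701 = 0.01435320 /cm^2
For a bare sphere: B_g = pi/R, so R_c = pi / sqrt(B_m^2)
R_c = pi / sqrt(0.01435320) = 26.223 cm

26.223


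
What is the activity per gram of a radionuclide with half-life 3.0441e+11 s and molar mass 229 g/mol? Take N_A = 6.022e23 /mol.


lambda = ln(2) / t_half = ln(2) / 3.0441e+11 = 2.277018e-12 /s
SA = lambda * N_A / M
SA = 2.277018e-12 * 6.022e23 / 229
SA = 5.9879e+09 Bq/g

5.9879e+09


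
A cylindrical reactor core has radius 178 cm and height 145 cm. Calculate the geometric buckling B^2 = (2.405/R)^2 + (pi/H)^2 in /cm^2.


B^2 = (2.405/R)^2 + (pi/H)^2
B^2 = (2.405/178)^2 + (pi/145)^2
B^2 = 6.5198e-04 /cm^2

6.5198e-04


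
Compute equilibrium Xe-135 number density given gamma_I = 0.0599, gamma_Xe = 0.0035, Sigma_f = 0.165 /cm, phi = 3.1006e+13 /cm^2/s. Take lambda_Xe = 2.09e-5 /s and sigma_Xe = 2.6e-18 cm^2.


Xe_eq = (gamma_I + gamma_Xe) * Sigma_f * phi / (lambda_Xe + sigma_Xe * phi)
Numerator = (0.0599 + 0.0035) * 0.165 * 3.1006e+13 = 3.243538e+11
Denominator = 2.09e-5 + 2.6e-18 * 3.1006e+13 = 1.015156e-04
Xe_eq = 3.243538e+11 / 1.015156e-04 = 3.1951e+15 /cm^3

3.1951e+15


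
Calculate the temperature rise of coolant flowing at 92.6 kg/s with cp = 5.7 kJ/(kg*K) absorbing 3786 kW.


dT = Q / (m_dot * cp)
dT = 3786 / (92.6 * 5.7)
dT = 7.1729 C

7.1729


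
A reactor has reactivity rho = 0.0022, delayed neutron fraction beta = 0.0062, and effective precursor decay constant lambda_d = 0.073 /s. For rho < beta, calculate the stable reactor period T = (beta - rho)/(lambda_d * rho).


T = (beta - rho) / (lambda_d * rho)
T = (0.0062 - 0.0022) / (0.073 * 0.0022)
T = 24.907 s

24.907


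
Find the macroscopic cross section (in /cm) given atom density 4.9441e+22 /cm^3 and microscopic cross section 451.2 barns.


Sigma = N * sigma_barns * 1e-24
Sigma = 4.9441e+22 * 451.2 * 1e-24
Sigma = 22.308 /cm

22.308


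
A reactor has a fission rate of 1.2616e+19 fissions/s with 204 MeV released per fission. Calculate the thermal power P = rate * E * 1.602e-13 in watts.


P = fission_rate * E_MeV * 1.602e-13
P = 1.2616e+19 * 204 * 1.602e-13
P = 4.1230e+08 W

4.1230e+08


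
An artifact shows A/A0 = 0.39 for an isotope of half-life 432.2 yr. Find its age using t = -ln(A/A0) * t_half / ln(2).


lambda = ln(2) / t_half = ln(2) / 432.2 = 0.001603765 /yr
t = -ln(A/A0) / lambda
t = -ln(0.39) / 0.001603765
t = 587.12 yr

587.12


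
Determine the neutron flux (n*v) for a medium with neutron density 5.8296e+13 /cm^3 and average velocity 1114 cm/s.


phi = n * v
phi = 5.8296e+13 * 1114
phi = 6.4942e+16 /cm^2/s

6.4942e+16


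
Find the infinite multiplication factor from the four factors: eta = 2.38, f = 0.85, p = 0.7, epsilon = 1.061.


k_inf = eta * f * p * epsilon
k_inf = 2.38 * 0.85 * 0.7 * 1.061
k_inf = 1.5025

1.5025


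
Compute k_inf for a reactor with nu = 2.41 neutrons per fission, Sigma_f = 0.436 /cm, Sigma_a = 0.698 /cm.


k_inf = nu * Sigma_f / Sigma_a
k_inf = 2.41 * 0.436 / 0.698
k_inf = 1.5054

1.5054


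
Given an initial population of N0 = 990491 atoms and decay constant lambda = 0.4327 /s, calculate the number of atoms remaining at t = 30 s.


N = N0 * exp(-lambda * t)
N = 990491 * exp(-0.4327 * 30)
N = 2.2818

2.2818


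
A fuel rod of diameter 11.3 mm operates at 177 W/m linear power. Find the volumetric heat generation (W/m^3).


r = D / 2 / 1000 = 11.3 / 2 / 1000 = 0.00565 m
q''' = q' / (pi * r^2)
q''' = 177 / (pi * 0.00565^2)
q''' = 1.7649e+06 W/m^3

1.7649e+06


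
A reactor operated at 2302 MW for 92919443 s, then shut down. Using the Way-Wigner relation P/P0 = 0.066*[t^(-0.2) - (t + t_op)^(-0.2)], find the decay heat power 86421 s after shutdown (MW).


P/P0 = 0.066 * [t^(-0.2) - (t + t_op)^(-0.2)]
P/P0 = 0.066 * [86421^(-0.2) - (86421 + 92919443)^(-0.2)]
P/P0 = 0.066 * [0.1029618 - 0.02548578] = 0.005113417
P = 2302 * 0.005113417 = 11.771 MW

11.771


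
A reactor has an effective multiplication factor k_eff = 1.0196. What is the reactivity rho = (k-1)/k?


rho = (k_eff - 1) / k_eff
rho = (1.0196 - 1) / 1.0196
rho = 0.019223

0.019223


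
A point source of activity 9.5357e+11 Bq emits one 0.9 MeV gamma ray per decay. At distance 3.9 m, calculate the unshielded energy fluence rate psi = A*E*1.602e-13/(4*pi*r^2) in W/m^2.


psi = A * E * 1.602e-13 / (4*pi*r^2)
psi = 9.5357e+11 * 0.9 * 1.602e-13 / (4*pi*3.9^2)
psi = 7.1931e-04 W/m^2

7.1931e-04


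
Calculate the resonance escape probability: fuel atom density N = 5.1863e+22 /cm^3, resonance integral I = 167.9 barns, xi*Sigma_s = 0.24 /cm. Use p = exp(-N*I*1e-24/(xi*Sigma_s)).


p = exp(-N * I * 1e-24 / (xi*Sigma_s))
p = exp(-5.1863e+22 * 167.9 * 1e-24 / 0.24)
p = 1.7487e-16

1.7487e-16


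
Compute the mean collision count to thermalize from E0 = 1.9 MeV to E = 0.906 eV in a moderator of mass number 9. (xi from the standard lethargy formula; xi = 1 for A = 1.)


xi = 1 + (A-1)^2/(2A)*ln((A-1)/(A+1)) = 0.2066007 (for A = 9)
n = ln(E0/E) / xi
n = ln(1.9e6 / 0.906) / 0.2066007
n = ln(2.097130e+06) / 0.2066007 = 70.455

70.455


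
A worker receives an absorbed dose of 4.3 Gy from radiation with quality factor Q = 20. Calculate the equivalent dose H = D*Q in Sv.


H = D * Q
H = 4.3 * 20
H = 86.000 Sv

86.000


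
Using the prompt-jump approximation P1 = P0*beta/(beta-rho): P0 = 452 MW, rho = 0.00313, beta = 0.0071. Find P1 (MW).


P1/P0 = beta / (beta - rho)
P1/P0 = 0.0071 / (0.0071 - 0.00313) = 1.788413
P1 = 452 * 1.788413 = 808.36 MW

808.36


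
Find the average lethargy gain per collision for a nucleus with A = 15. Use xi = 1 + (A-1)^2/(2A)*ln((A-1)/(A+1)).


xi = 1 + (A-1)^2/(2A) * ln((A-1)/(A+1))
xi = 1 + (15-1)^2/(2*15) * ln((15-1)/(15 +1))
xi = 0.12759

0.12759


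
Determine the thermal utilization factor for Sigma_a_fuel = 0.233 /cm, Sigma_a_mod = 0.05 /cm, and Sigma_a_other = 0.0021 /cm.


f = Sigma_a_fuel / (Sigma_a_fuel + Sigma_a_mod + Sigma_a_other)
f = 0.233 / (0.233 + 0.05 + 0.0021)
f = 0.81726

0.81726


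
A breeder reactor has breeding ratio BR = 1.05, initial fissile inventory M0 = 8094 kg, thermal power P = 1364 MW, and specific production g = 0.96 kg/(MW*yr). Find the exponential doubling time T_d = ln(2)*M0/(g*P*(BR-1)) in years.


Breeding gain G = BR - 1 = 1.05 - 1 = 0.05
Fissile production rate = g * P * G = 0.96 * 1364 * 0.05 = 65.472 kg/yr
T_d = ln(2) * M0 / (g * P * G)
T_d = ln(2) * 8094 / 65.472 = 85.691 yr

85.691


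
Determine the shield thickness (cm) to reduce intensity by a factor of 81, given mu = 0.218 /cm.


x = ln(factor) / mu
x = ln(81) / 0.218
x = 20.158 cm

20.158


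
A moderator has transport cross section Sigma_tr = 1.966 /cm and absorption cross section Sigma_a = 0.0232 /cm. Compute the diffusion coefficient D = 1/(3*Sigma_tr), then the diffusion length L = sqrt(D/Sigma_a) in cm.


D = 1 / (3 * Sigma_tr) = 1 / (3 * 1.966) = 0.1695490 cm
L = sqrt(D / Sigma_a)
L = sqrt(0.1695490 / 0.0232)
L = 2.7034 cm

2.7034


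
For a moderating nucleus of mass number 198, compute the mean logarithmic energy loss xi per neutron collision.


xi = 1 + (A-1)^2/(2A) * ln((A-1)/(A+1))
xi = 1 + (198-1)^2/(2*198) * ln((198-1)/(198 +1))
xi = 0.010067

0.010067


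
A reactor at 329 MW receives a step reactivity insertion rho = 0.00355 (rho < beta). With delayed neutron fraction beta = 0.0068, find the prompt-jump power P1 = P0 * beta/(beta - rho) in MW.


P1/P0 = beta / (beta - rho)
P1/P0 = 0.0068 / (0.0068 - 0.00355) = 2.092308
P1 = 329 * 2.092308 = 688.37 MW

688.37


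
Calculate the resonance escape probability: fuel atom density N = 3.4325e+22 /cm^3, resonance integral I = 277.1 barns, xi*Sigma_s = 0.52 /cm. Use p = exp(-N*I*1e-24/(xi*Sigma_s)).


p = exp(-N * I * 1e-24 / (xi*Sigma_s))
p = exp(-3.4325e+22 * 277.1 * 1e-24 / 0.52)
p = 1.1382e-08

1.1382e-08


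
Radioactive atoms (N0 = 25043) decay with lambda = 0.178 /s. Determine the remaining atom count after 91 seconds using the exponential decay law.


N = N0 * exp(-lambda * t)
N = 25043 * exp(-0.178 * 91)
N = 0.0023120

0.0023120


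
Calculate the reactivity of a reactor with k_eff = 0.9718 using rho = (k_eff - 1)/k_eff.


rho = (k_eff - 1) / k_eff
rho = (0.9718 - 1) / 0.9718
rho = -0.029018

-0.029018


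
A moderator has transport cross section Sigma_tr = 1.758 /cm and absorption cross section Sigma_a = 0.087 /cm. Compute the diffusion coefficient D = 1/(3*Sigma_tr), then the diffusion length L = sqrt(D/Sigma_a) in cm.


D = 1 / (3 * Sigma_tr) = 1 / (3 * 1.758) = 0.1896094 cm
L = sqrt(D / Sigma_a)
L = sqrt(0.1896094 / 0.087)
L = 1.4763 cm

1.4763


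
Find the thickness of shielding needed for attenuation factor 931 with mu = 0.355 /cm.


x = ln(factor) / mu
x = ln(931) / 0.355
x = 19.257 cm

19.257


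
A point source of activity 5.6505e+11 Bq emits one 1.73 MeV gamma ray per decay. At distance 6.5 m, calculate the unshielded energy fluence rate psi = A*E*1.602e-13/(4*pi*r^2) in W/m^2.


psi = A * E * 1.602e-13 / (4*pi*r^2)
psi = 5.6505e+11 * 1.73 * 1.602e-13 / (4*pi*6.5^2)
psi = 2.9496e-04 W/m^2

2.9496e-04


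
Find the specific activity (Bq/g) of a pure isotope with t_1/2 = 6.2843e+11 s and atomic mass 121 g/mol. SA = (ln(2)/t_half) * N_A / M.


lambda = ln(2) / t_half = ln(2) / 6.2843e+11 = 1.102982e-12 /s
SA = lambda * N_A / M
SA = 1.102982e-12 * 6.022e23 / 121
SA = 5.4894e+09 Bq/g

5.4894e+09


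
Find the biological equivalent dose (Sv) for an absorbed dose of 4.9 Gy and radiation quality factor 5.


H = D * Q
H = 4.9 * 5
H = 24.500 Sv

24.500


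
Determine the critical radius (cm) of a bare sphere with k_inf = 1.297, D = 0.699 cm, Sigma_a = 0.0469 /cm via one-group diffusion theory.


L^2 = D / Sigma_a = 0.699 / 0.0469 = 14.90405 cm^2
B_m^2 = (k_inf - 1) / L^2 = (1.297 - 1) / 14.90405 = 0.01992747 /cm^2
For a bare sphere: B_g = pi/R, so R_c = pi / sqrt(B_m^2)
R_c = pi / sqrt(0.01992747) = 22.255 cm

22.255


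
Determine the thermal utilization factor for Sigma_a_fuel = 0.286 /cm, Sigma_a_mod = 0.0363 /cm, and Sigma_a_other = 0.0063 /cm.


f = Sigma_a_fuel / (Sigma_a_fuel + Sigma_a_mod + Sigma_a_other)
f = 0.286 / (0.286 + 0.0363 + 0.0063)
f = 0.87036

0.87036


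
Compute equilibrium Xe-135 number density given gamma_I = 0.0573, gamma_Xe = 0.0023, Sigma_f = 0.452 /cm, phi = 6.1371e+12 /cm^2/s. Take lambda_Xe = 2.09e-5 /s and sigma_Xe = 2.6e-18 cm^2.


Xe_eq = (gamma_I + gamma_Xe) * Sigma_f * phi / (lambda_Xe + sigma_Xe * phi)
Numerator = (0.0573 + 0.0023) * 0.452 * 6.1371e+12 = 1.653286e+11
Denominator = 2.09e-5 + 2.6e-18 * 6.1371e+12 = 3.685646e-05
Xe_eq = 1.653286e+11 / 3.685646e-05 = 4.4857e+15 /cm^3

4.4857e+15


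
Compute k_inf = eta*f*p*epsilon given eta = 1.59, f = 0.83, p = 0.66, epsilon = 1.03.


k_inf = eta * f * p * epsilon
k_inf = 1.59 * 0.83 * 0.66 * 1.03
k_inf = 0.89713

0.89713


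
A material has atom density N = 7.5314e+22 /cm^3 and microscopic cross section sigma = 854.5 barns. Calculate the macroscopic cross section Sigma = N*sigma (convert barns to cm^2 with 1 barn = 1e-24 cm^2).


Sigma = N * sigma_barns * 1e-24
Sigma = 7.5314e+22 * 854.5 * 1e-24
Sigma = 64.356 /cm

64.356


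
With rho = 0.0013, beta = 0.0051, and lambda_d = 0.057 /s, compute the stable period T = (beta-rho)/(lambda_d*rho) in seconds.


T = (beta - rho) / (lambda_d * rho)
T = (0.0051 - 0.0013) / (0.057 * 0.0013)
T = 51.282 s

51.282


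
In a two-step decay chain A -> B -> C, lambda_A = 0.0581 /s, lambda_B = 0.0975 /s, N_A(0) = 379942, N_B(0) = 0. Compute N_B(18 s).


N_B(t) = lambda_A * N_A0 / (lambda_B - lambda_A) * [exp(-lambda_A*t) - exp(-lambda_B*t)]
exp(-0.0581*18) = 0.3514106; exp(-0.0975*18) = 0.1729072
N_B = 0.0581 * 379942 / (0.0975 - 0.0581) * (0.3514106 - 0.1729072)
N_B = 100010

100010


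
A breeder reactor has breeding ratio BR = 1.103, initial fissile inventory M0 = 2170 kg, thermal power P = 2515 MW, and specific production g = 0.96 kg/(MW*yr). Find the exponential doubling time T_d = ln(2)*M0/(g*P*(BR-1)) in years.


Breeding gain G = BR - 1 = 1.103 - 1 = 0.103
Fissile production rate = g * P * G = 0.96 * 2515 * 0.103 = 248.6832 kg/yr
T_d = ln(2) * M0 / (g * P * G)
T_d = ln(2) * 2170 / 248.6832 = 6.0484 yr

6.0484


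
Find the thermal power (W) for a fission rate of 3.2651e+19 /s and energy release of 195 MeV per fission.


P = fission_rate * E_MeV * 1.602e-13
P = 3.2651e+19 * 195 * 1.602e-13
P = 1.0200e+09 W

1.0200e+09


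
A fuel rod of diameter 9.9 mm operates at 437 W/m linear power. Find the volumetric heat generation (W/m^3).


r = D / 2 / 1000 = 9.9 / 2 / 1000 = 0.00495 m
q''' = q' / (pi * r^2)
q''' = 437 / (pi * 0.00495^2)
q''' = 5.6770e+06 W/m^3

5.6770e+06


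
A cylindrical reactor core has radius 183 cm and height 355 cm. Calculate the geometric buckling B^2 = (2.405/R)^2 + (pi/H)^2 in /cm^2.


B^2 = (2.405/R)^2 + (pi/H)^2
B^2 = (2.405/183)^2 + (pi/355)^2
B^2 = 2.5103e-04 /cm^2

2.5103e-04


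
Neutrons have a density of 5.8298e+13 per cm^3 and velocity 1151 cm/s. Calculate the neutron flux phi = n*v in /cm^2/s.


phi = n * v
phi = 5.8298e+13 * 1151
phi = 6.7101e+16 /cm^2/s

6.7101e+16


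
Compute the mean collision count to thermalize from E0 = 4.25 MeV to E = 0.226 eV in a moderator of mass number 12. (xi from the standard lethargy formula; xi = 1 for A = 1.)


xi = 1 + (A-1)^2/(2A)*ln((A-1)/(A+1)) = 0.1577690 (for A = 12)
n = ln(E0/E) / xi
n = ln(4.25e6 / 0.226) / 0.1577690
n = ln(1.880531e+07) / 0.1577690 = 106.17

106.17


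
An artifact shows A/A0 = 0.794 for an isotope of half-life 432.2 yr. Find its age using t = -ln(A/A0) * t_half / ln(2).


lambda = ln(2) / t_half = ln(2) / 432.2 = 0.001603765 /yr
t = -ln(A/A0) / lambda
t = -ln(0.794) / 0.001603765
t = 143.83 yr

143.83


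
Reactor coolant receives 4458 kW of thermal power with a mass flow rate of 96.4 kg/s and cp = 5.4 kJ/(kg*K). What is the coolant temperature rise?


dT = Q / (m_dot * cp)
dT = 4458 / (96.4 * 5.4)
dT = 8.5639 C

8.5639


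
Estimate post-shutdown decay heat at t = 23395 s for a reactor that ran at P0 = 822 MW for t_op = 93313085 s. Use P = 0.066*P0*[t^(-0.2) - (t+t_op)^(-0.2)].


P/P0 = 0.066 * [t^(-0.2) - (t + t_op)^(-0.2)]
P/P0 = 0.066 * [23395^(-0.2) - (23395 + 93313085)^(-0.2)]
P/P0 = 0.066 * [0.1337135 - 0.02546770] = 0.007144223
P = 822 * 0.007144223 = 5.8726 MW

5.8726


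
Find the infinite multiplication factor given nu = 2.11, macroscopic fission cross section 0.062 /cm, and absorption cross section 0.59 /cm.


k_inf = nu * Sigma_f / Sigma_a
k_inf = 2.11 * 0.062 / 0.59
k_inf = 0.22173

0.22173


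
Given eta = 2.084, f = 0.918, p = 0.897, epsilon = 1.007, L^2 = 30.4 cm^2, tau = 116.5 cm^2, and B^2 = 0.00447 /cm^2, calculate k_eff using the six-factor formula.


k_inf = eta*f*p*eps = 2.084*0.918*0.897*1.007 = 1.728074
P_TNL = 1/(1 + L^2*B^2) = 1/(1 + 30.4*0.00447) = 0.8803685
P_FNL = exp(-B^2*tau) = exp(-0.00447*116.5) = 0.5940719
k_eff = k_inf * P_TNL * P_FNL = 1.728074 * 0.8803685 * 0.5940719
k_eff = 0.90379

0.90379


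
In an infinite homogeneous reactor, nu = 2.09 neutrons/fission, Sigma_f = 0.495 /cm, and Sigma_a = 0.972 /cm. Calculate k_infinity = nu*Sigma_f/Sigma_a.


k_inf = nu * Sigma_f / Sigma_a
k_inf = 2.09 * 0.495 / 0.972
k_inf = 1.0644

1.0644


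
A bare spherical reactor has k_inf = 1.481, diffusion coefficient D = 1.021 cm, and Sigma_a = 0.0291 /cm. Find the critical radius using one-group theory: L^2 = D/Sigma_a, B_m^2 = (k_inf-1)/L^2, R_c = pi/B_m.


L^2 = D / Sigma_a = 1.021 / 0.0291 = 35.08591 cm^2
B_m^2 = (k_inf - 1) / L^2 = (1.481 - 1) / 35.08591 = 0.01370921 /cm^2
For a bare sphere: B_g = pi/R, so R_c = pi / sqrt(B_m^2)
R_c = pi / sqrt(0.01370921) = 26.831 cm

26.831


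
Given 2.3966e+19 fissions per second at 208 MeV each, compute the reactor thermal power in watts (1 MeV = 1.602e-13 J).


P = fission_rate * E_MeV * 1.602e-13
P = 2.3966e+19 * 208 * 1.602e-13
P = 7.9859e+08 W

7.9859e+08


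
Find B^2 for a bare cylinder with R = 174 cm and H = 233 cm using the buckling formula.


B^2 = (2.405/R)^2 + (pi/H)^2
B^2 = (2.405/174)^2 + (pi/233)^2
B^2 = 3.7284e-04 /cm^2

3.7284e-04


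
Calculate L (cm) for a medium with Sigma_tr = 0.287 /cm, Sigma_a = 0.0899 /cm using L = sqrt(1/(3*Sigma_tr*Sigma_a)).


D = 1 / (3 * Sigma_tr) = 1 / (3 * 0.287) = 1.161440 cm
L = sqrt(D / Sigma_a)
L = sqrt(1.161440 / 0.0899)
L = 3.5943 cm

3.5943


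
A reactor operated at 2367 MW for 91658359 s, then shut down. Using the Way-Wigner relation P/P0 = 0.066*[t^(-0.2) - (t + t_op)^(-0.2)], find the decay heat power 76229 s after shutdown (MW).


P/P0 = 0.066 * [t^(-0.2) - (t + t_op)^(-0.2)]
P/P0 = 0.066 * [76229^(-0.2) - (76229 + 91658359)^(-0.2)]
P/P0 = 0.066 * [0.1055786 - 0.02555603] = 0.005281490
P = 2367 * 0.005281490 = 12.501 MW

12.501


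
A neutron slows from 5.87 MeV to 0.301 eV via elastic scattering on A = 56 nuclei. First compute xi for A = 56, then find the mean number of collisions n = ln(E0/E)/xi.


xi = 1 + (A-1)^2/(2A)*ln((A-1)/(A+1)) = 0.03529286 (for A = 56)
n = ln(E0/E) / xi
n = ln(5.87e6 / 0.301) / 0.03529286
n = ln(1.950166e+07) / 0.03529286 = 475.62

475.62


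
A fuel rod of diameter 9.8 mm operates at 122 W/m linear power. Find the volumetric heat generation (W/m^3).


r = D / 2 / 1000 = 9.8 / 2 / 1000 = 0.0049 m
q''' = q' / (pi * r^2)
q''' = 122 / (pi * 0.0049^2)
q''' = 1.6174e+06 W/m^3

1.6174e+06


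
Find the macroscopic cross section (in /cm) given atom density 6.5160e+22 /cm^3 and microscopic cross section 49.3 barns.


Sigma = N * sigma_barns * 1e-24
Sigma = 6.5160e+22 * 49.3 * 1e-24
Sigma = 3.2124 /cm

3.2124


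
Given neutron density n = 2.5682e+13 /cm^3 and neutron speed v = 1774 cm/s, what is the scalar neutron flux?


phi = n * v
phi = 2.5682e+13 * 1774
phi = 4.5560e+16 /cm^2/s

4.5560e+16


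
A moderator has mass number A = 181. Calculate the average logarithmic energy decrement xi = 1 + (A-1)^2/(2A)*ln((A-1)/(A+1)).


xi = 1 + (A-1)^2/(2A) * ln((A-1)/(A+1))
xi = 1 + (181-1)^2/(2*181) * ln((181-1)/(181 +1))
xi = 0.011009

0.011009


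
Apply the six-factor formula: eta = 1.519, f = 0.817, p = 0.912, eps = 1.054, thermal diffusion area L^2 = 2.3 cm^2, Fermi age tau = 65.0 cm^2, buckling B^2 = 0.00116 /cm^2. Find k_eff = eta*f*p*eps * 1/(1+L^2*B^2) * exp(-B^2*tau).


k_inf = eta*f*p*eps = 1.519*0.817*0.912*1.054 = 1.192931
P_TNL = 1/(1 + L^2*B^2) = 1/(1 + 2.3*0.00116) = 0.9973391
P_FNL = exp(-B^2*tau) = exp(-0.00116*65.0) = 0.9273725
k_eff = k_inf * P_TNL * P_FNL = 1.192931 * 0.9973391 * 0.9273725
k_eff = 1.1033

1.1033


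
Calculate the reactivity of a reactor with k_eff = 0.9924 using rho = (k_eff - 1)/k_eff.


rho = (k_eff - 1) / k_eff
rho = (0.9924 - 1) / 0.9924
rho = -0.0076582

-0.0076582


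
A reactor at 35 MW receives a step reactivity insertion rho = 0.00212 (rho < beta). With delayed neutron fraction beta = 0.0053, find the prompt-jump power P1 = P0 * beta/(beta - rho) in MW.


P1/P0 = beta / (beta - rho)
P1/P0 = 0.0053 / (0.0053 - 0.00212) = 1.666667
P1 = 35 * 1.666667 = 58.333 MW

58.333


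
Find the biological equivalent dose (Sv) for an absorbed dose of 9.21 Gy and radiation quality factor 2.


H = D * Q
H = 9.21 * 2
H = 18.420 Sv

18.420


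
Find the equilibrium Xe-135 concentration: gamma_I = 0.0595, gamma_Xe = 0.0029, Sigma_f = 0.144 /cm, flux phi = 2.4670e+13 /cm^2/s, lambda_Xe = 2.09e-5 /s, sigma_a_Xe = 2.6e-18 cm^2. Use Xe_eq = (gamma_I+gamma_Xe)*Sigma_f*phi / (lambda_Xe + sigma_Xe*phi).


Xe_eq = (gamma_I + gamma_Xe) * Sigma_f * phi / (lambda_Xe + sigma_Xe * phi)
Numerator = (0.0595 + 0.0029) * 0.144 * 2.4670e+13 = 2.216748e+11
Denominator = 2.09e-5 + 2.6e-18 * 2.4670e+13 = 8.504200e-05
Xe_eq = 2.216748e+11 / 8.504200e-05 = 2.6067e+15 /cm^3

2.6067e+15


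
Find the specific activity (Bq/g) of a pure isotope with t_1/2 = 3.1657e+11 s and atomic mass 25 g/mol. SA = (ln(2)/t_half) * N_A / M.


lambda = ln(2) / t_half = ln(2) / 3.1657e+11 = 2.189554e-12 /s
SA = lambda * N_A / M
SA = 2.189554e-12 * 6.022e23 / 25
SA = 5.2742e+10 Bq/g

5.2742e+10


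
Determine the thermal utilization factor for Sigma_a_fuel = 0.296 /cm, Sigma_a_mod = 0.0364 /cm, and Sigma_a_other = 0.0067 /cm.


f = Sigma_a_fuel / (Sigma_a_fuel + Sigma_a_mod + Sigma_a_other)
f = 0.296 / (0.296 + 0.0364 + 0.0067)
f = 0.87290

0.87290


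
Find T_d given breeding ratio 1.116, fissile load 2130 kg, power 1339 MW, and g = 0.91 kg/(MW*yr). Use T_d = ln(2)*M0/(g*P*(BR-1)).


Breeding gain G = BR - 1 = 1.116 - 1 = 0.116
Fissile production rate = g * P * G = 0.91 * 1339 * 0.116 = 141.34484 kg/yr
T_d = ln(2) * M0 / (g * P * G)
T_d = ln(2) * 2130 / 141.34484 = 10.445 yr

10.445


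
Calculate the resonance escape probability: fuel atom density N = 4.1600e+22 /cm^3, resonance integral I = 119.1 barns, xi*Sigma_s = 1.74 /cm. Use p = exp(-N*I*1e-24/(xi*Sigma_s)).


p = exp(-N * I * 1e-24 / (xi*Sigma_s))
p = exp(-4.1600e+22 * 119.1 * 1e-24 / 1.74)
p = 0.057992

0.057992


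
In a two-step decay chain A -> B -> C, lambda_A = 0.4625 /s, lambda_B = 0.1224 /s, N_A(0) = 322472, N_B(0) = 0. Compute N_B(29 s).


N_B(t) = lambda_A * N_A0 / (lambda_B - lambda_A) * [exp(-lambda_A*t) - exp(-lambda_B*t)]
exp(-0.4625*29) = 1.496323e-06; exp(-0.1224*29) = 0.02873613
N_B = 0.4625 * 322472 / (0.1224 - 0.4625) * (1.496323e-06 - 0.02873613)
N_B = 12601

12601


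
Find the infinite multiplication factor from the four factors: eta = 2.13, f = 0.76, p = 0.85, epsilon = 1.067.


k_inf = eta * f * p * epsilon
k_inf = 2.13 * 0.76 * 0.85 * 1.067
k_inf = 1.4682

1.4682


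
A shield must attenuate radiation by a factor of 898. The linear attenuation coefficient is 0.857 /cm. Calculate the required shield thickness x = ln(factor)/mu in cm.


x = ln(factor) / mu
x = ln(898) / 0.857
x = 7.9349 cm

7.9349


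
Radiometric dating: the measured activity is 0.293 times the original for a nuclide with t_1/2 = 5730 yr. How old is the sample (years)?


lambda = ln(2) / t_half = ln(2) / 5730 = 1.209681e-04 /yr
t = -ln(A/A0) / lambda
t = -ln(0.293) / 1.209681e-04
t = 10148 yr

10148


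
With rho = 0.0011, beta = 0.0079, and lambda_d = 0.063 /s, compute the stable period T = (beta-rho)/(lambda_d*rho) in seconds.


T = (beta - rho) / (lambda_d * rho)
T = (0.0079 - 0.0011) / (0.063 * 0.0011)
T = 98.124 s

98.124


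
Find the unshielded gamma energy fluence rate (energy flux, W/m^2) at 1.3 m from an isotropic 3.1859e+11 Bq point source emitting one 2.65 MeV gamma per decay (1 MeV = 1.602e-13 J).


psi = A * E * 1.602e-13 / (4*pi*r^2)
psi = 3.1859e+11 * 2.65 * 1.602e-13 / (4*pi*1.3^2)
psi = 0.0063686 W/m^2

0.0063686


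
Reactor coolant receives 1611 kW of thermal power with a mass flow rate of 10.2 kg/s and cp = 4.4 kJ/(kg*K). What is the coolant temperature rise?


dT = Q / (m_dot * cp)
dT = 1611 / (10.2 * 4.4)
dT = 35.896 C

35.896


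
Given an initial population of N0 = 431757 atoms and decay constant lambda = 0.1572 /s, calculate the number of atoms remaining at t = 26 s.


N = N0 * exp(-lambda * t)
N = 431757 * exp(-0.1572 * 26)
N = 7247.5

7247.5


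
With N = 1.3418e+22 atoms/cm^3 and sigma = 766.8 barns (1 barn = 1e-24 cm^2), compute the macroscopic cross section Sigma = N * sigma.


Sigma = N * sigma_barns * 1e-24
Sigma = 1.3418e+22 * 766.8 * 1e-24
Sigma = 10.289 /cm

10.289


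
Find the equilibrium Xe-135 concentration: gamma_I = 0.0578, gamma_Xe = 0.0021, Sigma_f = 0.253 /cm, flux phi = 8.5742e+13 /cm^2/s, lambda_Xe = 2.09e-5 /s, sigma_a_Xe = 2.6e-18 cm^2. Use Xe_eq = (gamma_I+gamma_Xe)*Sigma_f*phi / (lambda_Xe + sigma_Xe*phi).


Xe_eq = (gamma_I + gamma_Xe) * Sigma_f * phi / (lambda_Xe + sigma_Xe * phi)
Numerator = (0.0578 + 0.0021) * 0.253 * 8.5742e+13 = 1.299394e+12
Denominator = 2.09e-5 + 2.6e-18 * 8.5742e+13 = 2.438292e-04
Xe_eq = 1.299394e+12 / 2.438292e-04 = 5.3291e+15 /cm^3

5.3291e+15


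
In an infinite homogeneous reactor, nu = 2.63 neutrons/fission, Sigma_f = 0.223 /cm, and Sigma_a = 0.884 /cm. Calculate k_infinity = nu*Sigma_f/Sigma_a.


k_inf = nu * Sigma_f / Sigma_a
k_inf = 2.63 * 0.223 / 0.884
k_inf = 0.66345

0.66345


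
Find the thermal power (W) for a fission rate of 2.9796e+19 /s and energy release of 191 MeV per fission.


P = fission_rate * E_MeV * 1.602e-13
P = 2.9796e+19 * 191 * 1.602e-13
P = 9.1170e+08 W

9.1170e+08


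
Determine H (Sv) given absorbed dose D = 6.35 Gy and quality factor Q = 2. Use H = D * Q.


H = D * Q
H = 6.35 * 2
H = 12.700 Sv

12.700


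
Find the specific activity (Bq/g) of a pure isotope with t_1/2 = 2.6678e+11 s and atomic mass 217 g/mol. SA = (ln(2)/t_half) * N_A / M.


lambda = ln(2) / t_half = ln(2) / 2.6678e+11 = 2.598198e-12 /s
SA = lambda * N_A / M
SA = 2.598198e-12 * 6.022e23 / 217
SA = 7.2103e+09 Bq/g

7.2103e+09


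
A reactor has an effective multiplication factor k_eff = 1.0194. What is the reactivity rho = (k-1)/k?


rho = (k_eff - 1) / k_eff
rho = (1.0194 - 1) / 1.0194
rho = 0.019031

0.019031


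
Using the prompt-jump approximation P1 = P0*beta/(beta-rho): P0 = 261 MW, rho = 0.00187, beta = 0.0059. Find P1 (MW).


P1/P0 = beta / (beta - rho)
P1/P0 = 0.0059 / (0.0059 - 0.00187) = 1.464020
P1 = 261 * 1.464020 = 382.11 MW

382.11


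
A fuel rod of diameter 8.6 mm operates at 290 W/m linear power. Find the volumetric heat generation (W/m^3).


r = D / 2 / 1000 = 8.6 / 2 / 1000 = 0.0043 m
q''' = q' / (pi * r^2)
q''' = 290 / (pi * 0.0043^2)
q''' = 4.9924e+06 W/m^3

4.9924e+06


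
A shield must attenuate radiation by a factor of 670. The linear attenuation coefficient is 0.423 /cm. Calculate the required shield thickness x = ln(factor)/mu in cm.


x = ln(factor) / mu
x = ln(670) / 0.423
x = 15.384 cm

15.384


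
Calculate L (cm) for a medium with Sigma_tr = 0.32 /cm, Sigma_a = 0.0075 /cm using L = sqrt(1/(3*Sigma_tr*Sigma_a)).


D = 1 / (3 * Sigma_tr) = 1 / (3 * 0.32) = 1.041667 cm
L = sqrt(D / Sigma_a)
L = sqrt(1.041667 / 0.0075)
L = 11.785 cm

11.785


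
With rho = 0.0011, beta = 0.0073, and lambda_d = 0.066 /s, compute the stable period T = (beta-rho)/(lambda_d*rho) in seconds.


T = (beta - rho) / (lambda_d * rho)
T = (0.0073 - 0.0011) / (0.066 * 0.0011)
T = 85.399 s

85.399


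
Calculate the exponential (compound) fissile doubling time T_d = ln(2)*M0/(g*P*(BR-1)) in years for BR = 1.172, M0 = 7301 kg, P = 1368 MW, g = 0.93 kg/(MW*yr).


Breeding gain G = BR - 1 = 1.172 - 1 = 0.172
Fissile production rate = g * P * G = 0.93 * 1368 * 0.172 = 218.82528 kg/yr
T_d = ln(2) * M0 / (g * P * G)
T_d = ln(2) * 7301 / 218.82528 = 23.127 yr

23.127


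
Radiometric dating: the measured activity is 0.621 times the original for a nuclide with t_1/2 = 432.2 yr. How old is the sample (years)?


lambda = ln(2) / t_half = ln(2) / 432.2 = 0.001603765 /yr
t = -ln(A/A0) / lambda
t = -ln(0.621) / 0.001603765
t = 297.07 yr

297.07


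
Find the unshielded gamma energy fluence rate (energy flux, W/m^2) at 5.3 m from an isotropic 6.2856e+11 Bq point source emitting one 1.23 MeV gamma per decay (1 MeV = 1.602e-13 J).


psi = A * E * 1.602e-13 / (4*pi*r^2)
psi = 6.2856e+11 * 1.23 * 1.602e-13 / (4*pi*5.3^2)
psi = 3.5088e-04 W/m^2

3.5088e-04


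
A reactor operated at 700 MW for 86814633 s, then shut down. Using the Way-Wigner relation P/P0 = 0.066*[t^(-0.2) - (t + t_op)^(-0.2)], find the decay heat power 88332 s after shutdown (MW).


P/P0 = 0.066 * [t^(-0.2) - (t + t_op)^(-0.2)]
P/P0 = 0.066 * [88332^(-0.2) - (88332 + 86814633)^(-0.2)]
P/P0 = 0.066 * [0.1025124 - 0.02583408] = 0.005060769
P = 700 * 0.005060769 = 3.5425 MW

3.5425


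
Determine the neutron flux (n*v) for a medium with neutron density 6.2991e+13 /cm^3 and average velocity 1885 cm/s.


phi = n * v
phi = 6.2991e+13 * 1885
phi = 1.1874e+17 /cm^2/s

1.1874e+17


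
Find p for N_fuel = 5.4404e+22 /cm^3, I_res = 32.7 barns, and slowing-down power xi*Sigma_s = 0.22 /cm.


p = exp(-N * I * 1e-24 / (xi*Sigma_s))
p = exp(-5.4404e+22 * 32.7 * 1e-24 / 0.22)
p = 3.0769e-04

3.0769e-04


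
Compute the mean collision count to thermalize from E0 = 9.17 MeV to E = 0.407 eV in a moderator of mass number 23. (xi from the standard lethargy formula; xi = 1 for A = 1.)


xi = 1 + (A-1)^2/(2A)*ln((A-1)/(A+1)) = 0.08448899 (for A = 23)
n = ln(E0/E) / xi
n = ln(9.17e6 / 0.407) / 0.08448899
n = ln(2.253071e+07) / 0.08448899 = 200.39

200.39


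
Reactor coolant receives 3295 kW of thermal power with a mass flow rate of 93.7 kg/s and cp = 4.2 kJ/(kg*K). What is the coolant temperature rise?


dT = Q / (m_dot * cp)
dT = 3295 / (93.7 * 4.2)
dT = 8.3727 C

8.3727


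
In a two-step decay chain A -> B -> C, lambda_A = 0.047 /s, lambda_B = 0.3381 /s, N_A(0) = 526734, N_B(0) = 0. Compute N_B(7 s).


N_B(t) = lambda_A * N_A0 / (lambda_B - lambda_A) * [exp(-lambda_A*t) - exp(-lambda_B*t)]
exp(-0.047*7) = 0.7196430; exp(-0.3381*7) = 0.09378972
N_B = 0.047 * 526734 / (0.3381 - 0.047) * (0.7196430 - 0.09378972)
N_B = 53225

53225


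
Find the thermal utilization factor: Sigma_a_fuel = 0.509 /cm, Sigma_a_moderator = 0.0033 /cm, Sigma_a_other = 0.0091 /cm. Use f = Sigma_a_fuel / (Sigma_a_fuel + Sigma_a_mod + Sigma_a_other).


f = Sigma_a_fuel / (Sigma_a_fuel + Sigma_a_mod + Sigma_a_other)
f = 0.509 / (0.509 + 0.0033 + 0.0091)
f = 0.97622

0.97622


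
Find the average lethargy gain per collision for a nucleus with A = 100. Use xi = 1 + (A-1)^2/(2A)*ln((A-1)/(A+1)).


xi = 1 + (A-1)^2/(2A) * ln((A-1)/(A+1))
xi = 1 + (100-1)^2/(2*100) * ln((100-1)/(100 +1))
xi = 0.019867

0.019867


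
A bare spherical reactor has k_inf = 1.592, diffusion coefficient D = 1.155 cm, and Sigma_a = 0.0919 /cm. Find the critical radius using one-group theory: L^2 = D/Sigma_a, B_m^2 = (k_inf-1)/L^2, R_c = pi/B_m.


L^2 = D / Sigma_a = 1.155 / 0.0919 = 12.56801 cm^2
B_m^2 = (k_inf - 1) / L^2 = (1.592 - 1) / 12.56801 = 0.04710372 /cm^2
For a bare sphere: B_g = pi/R, so R_c = pi / sqrt(B_m^2)
R_c = pi / sqrt(0.04710372) = 14.475 cm

14.475


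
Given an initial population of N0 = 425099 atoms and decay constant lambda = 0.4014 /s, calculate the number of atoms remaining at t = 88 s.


N = N0 * exp(-lambda * t)
N = 425099 * exp(-0.4014 * 88)
N = 1.9401e-10

1.9401e-10


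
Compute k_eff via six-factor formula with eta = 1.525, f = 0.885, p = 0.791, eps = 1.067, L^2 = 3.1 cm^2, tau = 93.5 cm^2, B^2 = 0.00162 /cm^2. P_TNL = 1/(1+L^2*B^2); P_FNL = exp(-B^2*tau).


k_inf = eta*f*p*eps = 1.525*0.885*0.791*1.067 = 1.139079
P_TNL = 1/(1 + L^2*B^2) = 1/(1 + 3.1*0.00162) = 0.9950031
P_FNL = exp(-B^2*tau) = exp(-0.00162*93.5) = 0.8594437
k_eff = k_inf * P_TNL * P_FNL = 1.139079 * 0.9950031 * 0.8594437
k_eff = 0.97408

0.97408


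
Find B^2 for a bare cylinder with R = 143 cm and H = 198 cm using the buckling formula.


B^2 = (2.405/R)^2 + (pi/H)^2
B^2 = (2.405/143)^2 + (pi/198)^2
B^2 = 5.3460e-04 /cm^2

5.3460e-04


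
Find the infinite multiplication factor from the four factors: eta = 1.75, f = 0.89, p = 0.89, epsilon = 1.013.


k_inf = eta * f * p * epsilon
k_inf = 1.75 * 0.89 * 0.89 * 1.013
k_inf = 1.4042

1.4042


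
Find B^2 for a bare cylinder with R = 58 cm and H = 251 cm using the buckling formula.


B^2 = (2.405/R)^2 + (pi/H)^2
B^2 = (2.405/58)^2 + (pi/251)^2
B^2 = 0.0018760 /cm^2

0.0018760


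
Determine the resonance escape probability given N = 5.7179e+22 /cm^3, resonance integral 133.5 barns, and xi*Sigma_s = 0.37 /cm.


p = exp(-N * I * 1e-24 / (xi*Sigma_s))
p = exp(-5.7179e+22 * 133.5 * 1e-24 / 0.37)
p = 1.0969e-09

1.0969e-09


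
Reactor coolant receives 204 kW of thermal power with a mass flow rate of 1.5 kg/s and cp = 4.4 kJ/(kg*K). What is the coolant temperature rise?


dT = Q / (m_dot * cp)
dT = 204 / (1.5 * 4.4)
dT = 30.909 C

30.909


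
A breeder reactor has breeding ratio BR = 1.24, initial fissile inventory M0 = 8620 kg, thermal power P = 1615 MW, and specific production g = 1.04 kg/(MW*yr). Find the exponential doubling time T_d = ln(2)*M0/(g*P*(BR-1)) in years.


Breeding gain G = BR - 1 = 1.24 - 1 = 0.24
Fissile production rate = g * P * G = 1.04 * 1615 * 0.24 = 403.104 kg/yr
T_d = ln(2) * M0 / (g * P * G)
T_d = ln(2) * 8620 / 403.104 = 14.822 yr

14.822


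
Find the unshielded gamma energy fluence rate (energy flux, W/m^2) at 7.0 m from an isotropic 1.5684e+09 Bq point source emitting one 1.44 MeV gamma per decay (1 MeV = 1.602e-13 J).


psi = A * E * 1.602e-13 / (4*pi*r^2)
psi = 1.5684e+09 * 1.44 * 1.602e-13 / (4*pi*7.0^2)
psi = 5.8759e-07 W/m^2

5.8759e-07


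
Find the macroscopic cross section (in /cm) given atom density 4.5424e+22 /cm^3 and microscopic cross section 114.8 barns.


Sigma = N * sigma_barns * 1e-24
Sigma = 4.5424e+22 * 114.8 * 1e-24
Sigma = 5.2147 /cm

5.2147


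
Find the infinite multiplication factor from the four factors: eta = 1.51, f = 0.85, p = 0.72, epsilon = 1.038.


k_inf = eta * f * p * epsilon
k_inf = 1.51 * 0.85 * 0.72 * 1.038
k_inf = 0.95924

0.95924


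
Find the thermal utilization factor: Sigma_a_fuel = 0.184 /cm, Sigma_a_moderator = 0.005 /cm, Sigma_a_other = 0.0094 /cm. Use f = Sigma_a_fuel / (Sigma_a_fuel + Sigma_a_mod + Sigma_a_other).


f = Sigma_a_fuel / (Sigma_a_fuel + Sigma_a_mod + Sigma_a_other)
f = 0.184 / (0.184 + 0.005 + 0.0094)
f = 0.92742

0.92742


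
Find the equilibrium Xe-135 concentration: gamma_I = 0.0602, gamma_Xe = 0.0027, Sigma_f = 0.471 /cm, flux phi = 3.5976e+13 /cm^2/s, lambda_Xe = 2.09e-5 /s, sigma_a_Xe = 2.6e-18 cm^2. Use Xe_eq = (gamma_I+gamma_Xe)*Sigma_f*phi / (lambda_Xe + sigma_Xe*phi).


Xe_eq = (gamma_I + gamma_Xe) * Sigma_f * phi / (lambda_Xe + sigma_Xe * phi)
Numerator = (0.0602 + 0.0027) * 0.471 * 3.5976e+13 = 1.065821e+12
Denominator = 2.09e-5 + 2.6e-18 * 3.5976e+13 = 1.144376e-04
Xe_eq = 1.065821e+12 / 1.144376e-04 = 9.3136e+15 /cm^3

9.3136e+15


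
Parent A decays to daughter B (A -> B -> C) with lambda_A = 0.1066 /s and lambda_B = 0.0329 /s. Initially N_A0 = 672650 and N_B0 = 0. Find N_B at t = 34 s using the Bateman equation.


N_B(t) = lambda_A * N_A0 / (lambda_B - lambda_A) * [exp(-lambda_A*t) - exp(-lambda_B*t)]
exp(-0.1066*34) = 0.02666509; exp(-0.0329*34) = 0.3267369
N_B = 0.1066 * 672650 / (0.0329 - 0.1066) * (0.02666509 - 0.3267369)
N_B = 291947

291947


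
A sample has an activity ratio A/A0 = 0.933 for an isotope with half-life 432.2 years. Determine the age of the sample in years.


lambda = ln(2) / t_half = ln(2) / 432.2 = 0.001603765 /yr
t = -ln(A/A0) / lambda
t = -ln(0.933) / 0.001603765
t = 43.242 yr

43.242


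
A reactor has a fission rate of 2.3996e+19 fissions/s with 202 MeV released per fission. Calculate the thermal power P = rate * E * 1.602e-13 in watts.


P = fission_rate * E_MeV * 1.602e-13
P = 2.3996e+19 * 202 * 1.602e-13
P = 7.7652e+08 W

7.7652e+08


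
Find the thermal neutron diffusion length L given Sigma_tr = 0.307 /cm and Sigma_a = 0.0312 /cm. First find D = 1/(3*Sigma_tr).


D = 1 / (3 * Sigma_tr) = 1 / (3 * 0.307) = 1.085776 cm
L = sqrt(D / Sigma_a)
L = sqrt(1.085776 / 0.0312)
L = 5.8992 cm

5.8992


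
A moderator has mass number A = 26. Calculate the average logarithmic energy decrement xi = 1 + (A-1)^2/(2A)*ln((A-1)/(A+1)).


xi = 1 + (A-1)^2/(2A) * ln((A-1)/(A+1))
xi = 1 + (26-1)^2/(2*26) * ln((26-1)/(26 +1))
xi = 0.074987

0.074987


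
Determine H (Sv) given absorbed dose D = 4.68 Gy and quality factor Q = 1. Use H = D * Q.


H = D * Q
H = 4.68 * 1
H = 4.6800 Sv

4.6800


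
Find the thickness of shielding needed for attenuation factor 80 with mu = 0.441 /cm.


x = ln(factor) / mu
x = ln(80) / 0.441
x = 9.9366 cm

9.9366


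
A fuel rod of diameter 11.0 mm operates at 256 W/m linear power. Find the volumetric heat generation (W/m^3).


r = D / 2 / 1000 = 11.0 / 2 / 1000 = 0.0055 m
q''' = q' / (pi * r^2)
q''' = 256 / (pi * 0.0055^2)
q''' = 2.6938e+06 W/m^3

2.6938e+06


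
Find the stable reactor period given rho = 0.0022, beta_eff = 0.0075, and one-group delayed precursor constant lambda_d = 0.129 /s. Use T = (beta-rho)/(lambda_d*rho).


T = (beta - rho) / (lambda_d * rho)
T = (0.0075 - 0.0022) / (0.129 * 0.0022)
T = 18.675 s

18.675
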